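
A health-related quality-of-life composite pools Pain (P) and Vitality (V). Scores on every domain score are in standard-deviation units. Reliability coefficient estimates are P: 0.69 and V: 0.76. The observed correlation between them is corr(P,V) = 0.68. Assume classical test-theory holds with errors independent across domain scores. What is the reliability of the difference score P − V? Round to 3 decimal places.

0.141

Var(P−V) = 1 + 1 − 2·0.68 = 2 − 1.36 = 0.64.
With uncorrelated errors the cross-covariances are all true-score covariance, so they carry over unchanged; only the diagonal terms shrink to ρᵢσᵢ².
True-score variance = [0.69 + 0.76] − 1.36 = 1.45 − 1.36 = 0.09.
Reliability = 0.09 / 0.64 = 0.141.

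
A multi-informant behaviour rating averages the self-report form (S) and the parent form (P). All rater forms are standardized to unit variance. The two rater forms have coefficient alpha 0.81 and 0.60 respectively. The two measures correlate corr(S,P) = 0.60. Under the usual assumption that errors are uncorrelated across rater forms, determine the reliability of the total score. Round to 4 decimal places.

0.8156

Var(S+P) = 2 + 2·[0.60] = 2 + 1.2 = 3.2.
With uncorrelated errors the cross-covariances are all true-score covariance, so they carry over unchanged; only the diagonal terms shrink to ρᵢσᵢ².
True-score variance = [0.81 + 0.60] + 1.2 = 1.41 + 1.2 = 2.61.
Reliability = 2.61 / 3.2 = 0.8156.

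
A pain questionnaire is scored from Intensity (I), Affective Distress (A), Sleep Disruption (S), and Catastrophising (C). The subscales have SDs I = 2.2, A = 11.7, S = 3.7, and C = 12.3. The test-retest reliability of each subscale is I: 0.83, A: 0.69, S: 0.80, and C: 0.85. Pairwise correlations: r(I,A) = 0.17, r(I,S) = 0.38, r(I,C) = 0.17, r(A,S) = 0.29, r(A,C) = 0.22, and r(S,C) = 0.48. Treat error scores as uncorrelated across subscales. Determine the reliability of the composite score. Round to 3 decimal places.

Var(I+A+S+C) = 2.2² + 11.7² + 3.7² + 12.3² + 2·[2.2·11.7·0.17 + 2.2·3.7·0.38 + 2.2·12.3·0.17 + 11.7·3.7·0.29 + 11.7·12.3·0.22 + 3.7·12.3·0.48] = 306.71 + 156.257 = 462.967.
With uncorrelated errors the cross-covariances are all true-score covariance, so they carry over unchanged; only the diagonal terms shrink to ρᵢσᵢ².
True-score variance = [2.2²·0.83 + 11.7²·0.69 + 3.7²·0.80 + 12.3²·0.85] + 156.257 = 238.02 + 156.257 = 394.276.
Reliability = 394.276 / 462.967 = 0.852.

0.852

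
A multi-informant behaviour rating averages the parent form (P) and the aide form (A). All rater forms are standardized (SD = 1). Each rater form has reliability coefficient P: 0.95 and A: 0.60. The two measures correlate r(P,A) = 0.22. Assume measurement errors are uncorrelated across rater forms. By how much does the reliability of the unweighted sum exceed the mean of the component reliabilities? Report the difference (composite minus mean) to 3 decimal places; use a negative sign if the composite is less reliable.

0.041

Var(sum) = 2 + 0.44 = 2.44; true-score variance = 1.55 + 0.44 = 1.99; composite reliability = 0.8156.
Mean component reliability = 0.7750.
Difference = 0.8156 − 0.7750 = 0.041.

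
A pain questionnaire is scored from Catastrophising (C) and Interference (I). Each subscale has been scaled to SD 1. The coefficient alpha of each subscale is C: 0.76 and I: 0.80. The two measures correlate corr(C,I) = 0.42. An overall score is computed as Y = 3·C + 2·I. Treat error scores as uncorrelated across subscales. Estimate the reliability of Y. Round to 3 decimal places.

Var(Y) = 3² + 2² + 2·[6·0.42] = 13 + 5.04 = 18.04.
With uncorrelated errors the cross-covariances are all true-score covariance, so they carry over unchanged; only the diagonal terms shrink to ρᵢσᵢ².
True-score variance = [3²·0.76 + 2²·0.80] + 5.04 = 10.04 + 5.04 = 15.08.
Reliability = 15.08 / 18.04 = 0.836.

0.836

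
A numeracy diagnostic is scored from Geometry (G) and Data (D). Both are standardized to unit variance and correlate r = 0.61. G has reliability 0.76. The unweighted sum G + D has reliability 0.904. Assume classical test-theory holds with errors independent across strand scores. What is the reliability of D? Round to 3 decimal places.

0.931

Var(G+D) = 2 + 2·0.61 = 3.220.
True-score variance = ρ_G + ρ_D + 2·0.61, so 0.904 = (0.76 + ρ_D + 1.22) / 3.220.
ρ_D = 0.904·3.220 − 0.76 − 1.22 = 0.931.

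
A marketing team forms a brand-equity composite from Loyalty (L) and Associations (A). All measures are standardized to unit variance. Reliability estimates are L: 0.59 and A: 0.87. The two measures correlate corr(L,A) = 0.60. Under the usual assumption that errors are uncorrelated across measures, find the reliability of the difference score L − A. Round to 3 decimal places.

Var(L−A) = 1 + 1 − 2·0.60 = 2 − 1.2 = 0.8.
Because errors are independent across components, Cov(Tᵢ,Tⱼ) = Cov(Xᵢ,Xⱼ); the off-diagonal part of the true-score variance is the same as above.
True-score variance = [0.59 + 0.87] − 1.2 = 1.46 − 1.2 = 0.26.
Reliability = 0.26 / 0.8 = 0.325.

0.325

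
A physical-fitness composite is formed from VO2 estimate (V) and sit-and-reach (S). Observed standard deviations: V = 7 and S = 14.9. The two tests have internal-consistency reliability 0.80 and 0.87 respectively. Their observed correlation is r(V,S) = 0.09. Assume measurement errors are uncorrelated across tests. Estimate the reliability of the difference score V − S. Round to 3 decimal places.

Var(V−S) = 7² + 14.9² − 2·7·14.9·0.09 = 271.01 − 18.774 = 252.236.
Because errors are independent across components, Cov(Tᵢ,Tⱼ) = Cov(Xᵢ,Xⱼ); the off-diagonal part of the true-score variance is the same as above.
True-score variance = [7²·0.80 + 14.9²·0.87] − 18.774 = 232.349 − 18.774 = 213.575.
Reliability = 213.575 / 252.236 = 0.847.

0.847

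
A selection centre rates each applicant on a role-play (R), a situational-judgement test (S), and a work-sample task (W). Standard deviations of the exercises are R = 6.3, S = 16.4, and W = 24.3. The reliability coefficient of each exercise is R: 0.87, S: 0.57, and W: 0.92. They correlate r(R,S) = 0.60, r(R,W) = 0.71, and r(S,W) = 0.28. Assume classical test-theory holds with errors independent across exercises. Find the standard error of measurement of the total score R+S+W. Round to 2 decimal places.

Var(total) = 899.14 + 564.543 = 1463.68.
True-score variance = 731.088 + 564.543 = 1295.63, so reliability = 0.8852.
Error variance = 1463.68 − 1295.63 = 168.052; SEM = √168.052 = 12.96.

12.96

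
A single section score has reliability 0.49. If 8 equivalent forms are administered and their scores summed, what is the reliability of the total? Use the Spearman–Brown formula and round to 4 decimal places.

0.8849

ρ_k = kρ / (1 + (k−1)ρ) = 8·0.49 / (1 + 7·0.49) = 3.920 / 4.430 = 0.8849.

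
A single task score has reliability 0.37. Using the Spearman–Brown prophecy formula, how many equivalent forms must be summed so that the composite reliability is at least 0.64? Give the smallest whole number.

4

k ≥ ρ*(1−ρ₁)/(ρ₁(1−ρ*)) = 0.64·0.63 / (0.37·0.36) = 3.027.
Smallest integer k = 4.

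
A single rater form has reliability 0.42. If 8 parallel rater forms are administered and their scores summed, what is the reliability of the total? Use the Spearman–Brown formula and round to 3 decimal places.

ρ_k = kρ / (1 + (k−1)ρ) = 8·0.42 / (1 + 7·0.42) = 3.360 / 3.940 = 0.853.

0.853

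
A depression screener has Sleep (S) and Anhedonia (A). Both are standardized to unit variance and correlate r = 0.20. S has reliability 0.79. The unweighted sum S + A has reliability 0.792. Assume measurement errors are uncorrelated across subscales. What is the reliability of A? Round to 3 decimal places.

Var(S+A) = 2 + 2·0.20 = 2.400.
True-score variance = ρ_S + ρ_A + 2·0.20, so 0.792 = (0.79 + ρ_A + 0.40) / 2.400.
ρ_A = 0.792·2.400 − 0.79 − 0.40 = 0.711.

0.711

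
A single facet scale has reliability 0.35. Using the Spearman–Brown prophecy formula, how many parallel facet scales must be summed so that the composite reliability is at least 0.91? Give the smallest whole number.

19

k ≥ ρ*(1−ρ₁)/(ρ₁(1−ρ*)) = 0.91·0.65 / (0.35·0.09) = 18.778.
Smallest integer k = 19.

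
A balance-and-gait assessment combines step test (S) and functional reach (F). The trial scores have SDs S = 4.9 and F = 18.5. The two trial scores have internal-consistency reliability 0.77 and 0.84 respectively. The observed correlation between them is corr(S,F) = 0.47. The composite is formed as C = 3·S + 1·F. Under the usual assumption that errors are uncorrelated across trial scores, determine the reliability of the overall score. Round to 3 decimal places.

Var(C) = 3²·4.9² + 18.5² + 2·[3·4.9·18.5·0.47] = 558.34 + 255.633 = 813.973.
With uncorrelated errors the cross-covariances are all true-score covariance, so they carry over unchanged; only the diagonal terms shrink to ρᵢσᵢ².
True-score variance = [3²·4.9²·0.77 + 18.5²·0.84] + 255.633 = 453.879 + 255.633 = 709.512.
Reliability = 709.512 / 813.973 = 0.872.

0.872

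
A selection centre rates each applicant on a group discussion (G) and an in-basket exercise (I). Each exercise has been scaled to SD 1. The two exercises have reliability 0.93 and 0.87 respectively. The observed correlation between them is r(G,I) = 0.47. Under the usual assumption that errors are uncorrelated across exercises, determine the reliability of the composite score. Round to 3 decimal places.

0.932

Var(G+I) = 2 + 2·[0.47] = 2 + 0.94 = 2.94.
Under uncorrelated errors the observed covariances equal the true-score covariances, so only the own-variance terms attenuate.
True-score variance = [0.93 + 0.87] + 0.94 = 1.8 + 0.94 = 2.74.
Reliability = 2.74 / 2.94 = 0.932.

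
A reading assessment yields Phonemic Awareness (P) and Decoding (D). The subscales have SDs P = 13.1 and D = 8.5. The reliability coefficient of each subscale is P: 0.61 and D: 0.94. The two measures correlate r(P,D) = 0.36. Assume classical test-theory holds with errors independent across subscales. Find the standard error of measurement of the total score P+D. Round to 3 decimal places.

8.442

Var(total) = 243.86 + 80.172 = 324.032.
True-score variance = 172.597 + 80.172 = 252.769, so reliability = 0.7801.
Error variance = 324.032 − 252.769 = 71.2629; SEM = √71.2629 = 8.442.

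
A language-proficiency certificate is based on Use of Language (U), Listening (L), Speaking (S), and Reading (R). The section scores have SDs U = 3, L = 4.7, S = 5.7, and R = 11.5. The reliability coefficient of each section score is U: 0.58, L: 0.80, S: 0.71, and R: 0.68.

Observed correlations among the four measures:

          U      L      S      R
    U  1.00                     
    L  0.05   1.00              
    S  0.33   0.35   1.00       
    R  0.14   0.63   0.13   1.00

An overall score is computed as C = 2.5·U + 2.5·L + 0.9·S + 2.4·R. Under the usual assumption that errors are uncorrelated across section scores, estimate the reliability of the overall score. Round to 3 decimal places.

Var(C) = 2.5²·3² + 2.5²·4.7² + 0.9²·5.7² + 2.4²·11.5² + 2·[6.25·3·4.7·0.05 + 2.25·3·5.7·0.33 + 6·3·11.5·0.14 + 2.25·4.7·5.7·0.35 + 6·4.7·11.5·0.63 + 2.16·5.7·11.5·0.13] = 982.389 + 579.791 = 1562.18.
With uncorrelated errors the cross-covariances are all true-score covariance, so they carry over unchanged; only the diagonal terms shrink to ρᵢσᵢ².
True-score variance = [2.5²·3²·0.58 + 2.5²·4.7²·0.80 + 0.9²·5.7²·0.71 + 2.4²·11.5²·0.68] + 579.791 = 679.757 + 579.791 = 1259.55.
Reliability = 1259.55 / 1562.18 = 0.806.

0.806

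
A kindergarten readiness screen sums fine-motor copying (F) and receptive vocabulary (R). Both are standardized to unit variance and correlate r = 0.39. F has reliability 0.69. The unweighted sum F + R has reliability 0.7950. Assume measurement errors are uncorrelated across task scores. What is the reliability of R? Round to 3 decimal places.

Var(F+R) = 2 + 2·0.39 = 2.780.
True-score variance = ρ_F + ρ_R + 2·0.39, so 0.7950 = (0.69 + ρ_R + 0.78) / 2.780.
ρ_R = 0.7950·2.780 − 0.69 − 0.78 = 0.740.

0.740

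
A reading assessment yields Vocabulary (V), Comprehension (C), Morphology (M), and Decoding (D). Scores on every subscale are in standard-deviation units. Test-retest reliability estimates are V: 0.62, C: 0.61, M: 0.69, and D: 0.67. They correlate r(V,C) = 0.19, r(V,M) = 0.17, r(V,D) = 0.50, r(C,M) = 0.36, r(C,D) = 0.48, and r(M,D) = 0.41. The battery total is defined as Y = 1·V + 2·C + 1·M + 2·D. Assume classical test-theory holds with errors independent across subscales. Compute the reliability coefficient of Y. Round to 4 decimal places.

Var(Y) = 1 + 2² + 1 + 2² + 2·[2·0.19 + 0.17 + 2·0.50 + 2·0.36 + 4·0.48 + 2·0.41] = 10 + 10.02 = 20.02.
With uncorrelated errors the cross-covariances are all true-score covariance, so they carry over unchanged; only the diagonal terms shrink to ρᵢσᵢ².
True-score variance = [0.62 + 2²·0.61 + 0.69 + 2²·0.67] + 10.02 = 6.43 + 10.02 = 16.45.
Reliability = 16.45 / 20.02 = 0.8217.

0.8217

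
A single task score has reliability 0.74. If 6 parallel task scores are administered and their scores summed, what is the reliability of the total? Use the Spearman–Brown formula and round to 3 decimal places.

0.945

ρ_k = kρ / (1 + (k−1)ρ) = 6·0.74 / (1 + 5·0.74) = 4.440 / 4.700 = 0.945.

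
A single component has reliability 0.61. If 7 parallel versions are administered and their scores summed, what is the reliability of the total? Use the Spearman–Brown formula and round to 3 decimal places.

0.916

ρ_k = kρ / (1 + (k−1)ρ) = 7·0.61 / (1 + 6·0.61) = 4.270 / 4.660 = 0.916.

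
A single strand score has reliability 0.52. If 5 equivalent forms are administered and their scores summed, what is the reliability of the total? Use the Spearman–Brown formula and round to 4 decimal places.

0.8442

ρ_k = kρ / (1 + (k−1)ρ) = 5·0.52 / (1 + 4·0.52) = 2.600 / 3.080 = 0.8442.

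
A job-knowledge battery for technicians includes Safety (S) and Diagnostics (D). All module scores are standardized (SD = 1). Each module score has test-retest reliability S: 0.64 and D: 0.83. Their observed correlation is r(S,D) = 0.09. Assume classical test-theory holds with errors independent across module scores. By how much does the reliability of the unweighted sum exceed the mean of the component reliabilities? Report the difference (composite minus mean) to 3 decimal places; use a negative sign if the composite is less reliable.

Var(sum) = 2 + 0.18 = 2.18; true-score variance = 1.47 + 0.18 = 1.65; composite reliability = 0.7569.
Mean component reliability = 0.7350.
Difference = 0.7569 − 0.7350 = 0.022.

0.022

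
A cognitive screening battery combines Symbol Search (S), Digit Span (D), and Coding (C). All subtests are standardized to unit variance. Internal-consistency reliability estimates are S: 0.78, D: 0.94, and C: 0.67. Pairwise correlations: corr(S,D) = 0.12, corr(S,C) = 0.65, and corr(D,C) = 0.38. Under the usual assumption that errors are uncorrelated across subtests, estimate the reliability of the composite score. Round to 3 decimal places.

0.885

Var(S+D+C) = 3 + 2·[0.12 + 0.65 + 0.38] = 3 + 2.3 = 5.3.
With uncorrelated errors the cross-covariances are all true-score covariance, so they carry over unchanged; only the diagonal terms shrink to ρᵢσᵢ².
True-score variance = [0.78 + 0.94 + 0.67] + 2.3 = 2.39 + 2.3 = 4.69.
Reliability = 4.69 / 5.3 = 0.885.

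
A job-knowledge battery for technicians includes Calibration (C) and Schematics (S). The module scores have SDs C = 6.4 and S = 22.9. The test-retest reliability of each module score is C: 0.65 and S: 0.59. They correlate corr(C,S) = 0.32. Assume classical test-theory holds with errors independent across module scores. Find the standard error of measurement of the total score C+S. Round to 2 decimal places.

Var(total) = 565.37 + 93.7984 = 659.168.
True-score variance = 336.026 + 93.7984 = 429.824, so reliability = 0.6521.
Error variance = 659.168 − 429.824 = 229.344; SEM = √229.344 = 15.14.

15.14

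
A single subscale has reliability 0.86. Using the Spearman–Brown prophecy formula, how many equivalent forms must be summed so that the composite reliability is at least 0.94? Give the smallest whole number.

3

k ≥ ρ*(1−ρ₁)/(ρ₁(1−ρ*)) = 0.94·0.14 / (0.86·0.06) = 2.550.
Smallest integer k = 3.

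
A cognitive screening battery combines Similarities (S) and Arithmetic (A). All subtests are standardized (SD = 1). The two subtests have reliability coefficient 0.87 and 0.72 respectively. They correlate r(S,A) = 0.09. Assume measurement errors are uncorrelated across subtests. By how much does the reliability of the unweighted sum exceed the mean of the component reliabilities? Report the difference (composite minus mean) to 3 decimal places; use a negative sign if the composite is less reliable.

Var(sum) = 2 + 0.18 = 2.18; true-score variance = 1.59 + 0.18 = 1.77; composite reliability = 0.8119.
Mean component reliability = 0.7950.
Difference = 0.8119 − 0.7950 = 0.017.

0.017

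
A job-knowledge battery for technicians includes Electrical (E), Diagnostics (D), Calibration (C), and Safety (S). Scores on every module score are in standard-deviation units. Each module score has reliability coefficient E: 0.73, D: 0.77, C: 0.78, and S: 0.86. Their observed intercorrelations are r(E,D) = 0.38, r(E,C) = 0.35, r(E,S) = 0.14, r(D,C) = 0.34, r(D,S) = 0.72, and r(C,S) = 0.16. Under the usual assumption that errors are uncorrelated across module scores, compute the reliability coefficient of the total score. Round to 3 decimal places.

Var(E+D+C+S) = 4 + 2·[0.38 + 0.35 + 0.14 + 0.34 + 0.72 + 0.16] = 4 + 4.18 = 8.18.
With uncorrelated errors the cross-covariances are all true-score covariance, so they carry over unchanged; only the diagonal terms shrink to ρᵢσᵢ².
True-score variance = [0.73 + 0.77 + 0.78 + 0.86] + 4.18 = 3.14 + 4.18 = 7.32.
Reliability = 7.32 / 8.18 = 0.895.

0.895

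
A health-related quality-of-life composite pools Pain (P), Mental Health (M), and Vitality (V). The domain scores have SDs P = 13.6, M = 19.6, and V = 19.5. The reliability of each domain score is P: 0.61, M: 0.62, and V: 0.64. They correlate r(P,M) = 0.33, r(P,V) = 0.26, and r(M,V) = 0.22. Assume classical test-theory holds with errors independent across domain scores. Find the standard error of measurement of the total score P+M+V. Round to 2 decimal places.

Var(total) = 949.37 + 482.002 = 1431.37.
True-score variance = 594.365 + 482.002 = 1076.37, so reliability = 0.7520.
Error variance = 1431.37 − 1076.37 = 355.005; SEM = √355.005 = 18.84.

18.84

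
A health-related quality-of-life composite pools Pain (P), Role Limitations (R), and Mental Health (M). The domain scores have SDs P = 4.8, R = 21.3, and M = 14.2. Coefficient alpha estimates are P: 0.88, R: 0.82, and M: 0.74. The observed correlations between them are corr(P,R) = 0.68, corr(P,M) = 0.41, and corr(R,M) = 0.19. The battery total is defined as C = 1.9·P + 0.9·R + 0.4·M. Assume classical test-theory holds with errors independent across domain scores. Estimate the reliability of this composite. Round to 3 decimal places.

Var(C) = 1.9²·4.8² + 0.9²·21.3² + 0.4²·14.2² + 2·[1.71·4.8·21.3·0.68 + 0.76·4.8·14.2·0.41 + 0.36·21.3·14.2·0.19] = 482.926 + 321.623 = 804.549.
Because errors are independent across components, Cov(Tᵢ,Tⱼ) = Cov(Xᵢ,Xⱼ); the off-diagonal part of the true-score variance is the same as above.
True-score variance = [1.9²·4.8²·0.88 + 0.9²·21.3²·0.82 + 0.4²·14.2²·0.74] + 321.623 = 398.409 + 321.623 = 720.032.
Reliability = 720.032 / 804.549 = 0.895.

0.895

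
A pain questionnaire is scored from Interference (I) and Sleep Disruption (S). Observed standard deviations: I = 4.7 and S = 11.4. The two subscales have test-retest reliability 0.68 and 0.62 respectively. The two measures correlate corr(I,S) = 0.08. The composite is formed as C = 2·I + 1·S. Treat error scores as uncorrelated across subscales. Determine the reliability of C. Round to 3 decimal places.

0.670

Var(C) = 2²·4.7² + 11.4² + 2·[2·4.7·11.4·0.08] = 218.32 + 17.1456 = 235.466.
Because errors are independent across components, Cov(Tᵢ,Tⱼ) = Cov(Xᵢ,Xⱼ); the off-diagonal part of the true-score variance is the same as above.
True-score variance = [2²·4.7²·0.68 + 11.4²·0.62] + 17.1456 = 140.66 + 17.1456 = 157.806.
Reliability = 157.806 / 235.466 = 0.670.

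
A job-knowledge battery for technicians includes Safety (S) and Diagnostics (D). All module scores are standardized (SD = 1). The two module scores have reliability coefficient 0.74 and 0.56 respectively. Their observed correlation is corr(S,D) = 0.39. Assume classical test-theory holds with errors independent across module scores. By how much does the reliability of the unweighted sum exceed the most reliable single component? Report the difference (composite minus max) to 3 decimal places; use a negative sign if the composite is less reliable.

Var(sum) = 2 + 0.78 = 2.78; true-score variance = 1.3 + 0.78 = 2.08; composite reliability = 0.7482.
Max component reliability = 0.7400.
Difference = 0.7482 − 0.7400 = 0.008.

0.008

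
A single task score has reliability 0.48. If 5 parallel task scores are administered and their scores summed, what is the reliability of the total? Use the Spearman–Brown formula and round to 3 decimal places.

0.822

ρ_k = kρ / (1 + (k−1)ρ) = 5·0.48 / (1 + 4·0.48) = 2.400 / 2.920 = 0.822.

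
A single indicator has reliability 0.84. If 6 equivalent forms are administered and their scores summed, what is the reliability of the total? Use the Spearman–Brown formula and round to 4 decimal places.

ρ_k = kρ / (1 + (k−1)ρ) = 6·0.84 / (1 + 5·0.84) = 5.040 / 5.200 = 0.9692.

0.9692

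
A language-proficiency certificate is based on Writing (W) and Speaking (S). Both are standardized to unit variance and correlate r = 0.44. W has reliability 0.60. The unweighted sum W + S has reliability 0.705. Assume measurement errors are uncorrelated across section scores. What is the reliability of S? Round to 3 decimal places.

Var(W+S) = 2 + 2·0.44 = 2.880.
True-score variance = ρ_W + ρ_S + 2·0.44, so 0.705 = (0.60 + ρ_S + 0.88) / 2.880.
ρ_S = 0.705·2.880 − 0.60 − 0.88 = 0.550.

0.550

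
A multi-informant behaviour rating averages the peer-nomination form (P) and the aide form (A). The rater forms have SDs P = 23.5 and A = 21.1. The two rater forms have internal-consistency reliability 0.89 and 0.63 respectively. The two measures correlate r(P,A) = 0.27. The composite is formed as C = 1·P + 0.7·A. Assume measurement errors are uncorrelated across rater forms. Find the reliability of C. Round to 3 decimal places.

Var(C) = 23.5² + 0.7²·21.1² + 2·[0.7·23.5·21.1·0.27] = 770.403 + 187.431 = 957.834.
Because errors are independent across components, Cov(Tᵢ,Tⱼ) = Cov(Xᵢ,Xⱼ); the off-diagonal part of the true-score variance is the same as above.
True-score variance = [23.5²·0.89 + 0.7²·21.1²·0.63] + 187.431 = 628.939 + 187.431 = 816.37.
Reliability = 816.37 / 957.834 = 0.852.

0.852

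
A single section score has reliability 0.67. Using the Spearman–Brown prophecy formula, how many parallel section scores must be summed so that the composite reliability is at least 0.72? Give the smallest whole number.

k ≥ ρ*(1−ρ₁)/(ρ₁(1−ρ*)) = 0.72·0.33 / (0.67·0.28) = 1.267.
Smallest integer k = 2.

2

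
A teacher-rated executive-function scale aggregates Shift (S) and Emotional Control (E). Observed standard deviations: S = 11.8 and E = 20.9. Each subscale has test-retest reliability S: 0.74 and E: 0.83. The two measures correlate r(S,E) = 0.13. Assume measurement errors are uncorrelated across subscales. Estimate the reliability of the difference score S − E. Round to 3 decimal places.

0.784

Var(S−E) = 11.8² + 20.9² − 2·11.8·20.9·0.13 = 576.05 − 64.1212 = 511.929.
Because errors are independent across components, Cov(Tᵢ,Tⱼ) = Cov(Xᵢ,Xⱼ); the off-diagonal part of the true-score variance is the same as above.
True-score variance = [11.8²·0.74 + 20.9²·0.83] − 64.1212 = 465.59 − 64.1212 = 401.469.
Reliability = 401.469 / 511.929 = 0.784.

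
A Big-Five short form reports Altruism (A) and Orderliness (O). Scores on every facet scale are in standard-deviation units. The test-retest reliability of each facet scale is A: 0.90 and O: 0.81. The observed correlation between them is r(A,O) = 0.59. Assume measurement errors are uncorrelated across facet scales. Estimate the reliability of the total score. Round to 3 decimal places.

0.909

Var(A+O) = 2 + 2·[0.59] = 2 + 1.18 = 3.18.
With uncorrelated errors the cross-covariances are all true-score covariance, so they carry over unchanged; only the diagonal terms shrink to ρᵢσᵢ².
True-score variance = [0.90 + 0.81] + 1.18 = 1.71 + 1.18 = 2.89.
Reliability = 2.89 / 3.18 = 0.909.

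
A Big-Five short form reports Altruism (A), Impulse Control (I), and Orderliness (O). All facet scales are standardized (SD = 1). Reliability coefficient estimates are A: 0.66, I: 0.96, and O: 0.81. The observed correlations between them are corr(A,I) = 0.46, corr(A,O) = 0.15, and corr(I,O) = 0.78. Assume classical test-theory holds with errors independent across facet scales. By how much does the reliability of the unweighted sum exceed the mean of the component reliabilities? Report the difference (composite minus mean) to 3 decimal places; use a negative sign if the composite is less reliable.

Var(sum) = 3 + 2.78 = 5.78; true-score variance = 2.43 + 2.78 = 5.21; composite reliability = 0.9014.
Mean component reliability = 0.8100.
Difference = 0.9014 − 0.8100 = 0.091.

0.091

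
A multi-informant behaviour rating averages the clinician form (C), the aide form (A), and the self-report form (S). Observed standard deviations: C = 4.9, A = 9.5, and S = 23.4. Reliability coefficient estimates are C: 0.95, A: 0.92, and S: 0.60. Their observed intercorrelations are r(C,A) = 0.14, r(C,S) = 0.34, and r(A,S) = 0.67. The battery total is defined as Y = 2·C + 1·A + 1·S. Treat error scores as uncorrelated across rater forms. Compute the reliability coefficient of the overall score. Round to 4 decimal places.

Var(Y) = 2²·4.9² + 9.5² + 23.4² + 2·[2·4.9·9.5·0.14 + 2·4.9·23.4·0.34 + 9.5·23.4·0.67] = 733.85 + 479.888 = 1213.74.
Under uncorrelated errors the observed covariances equal the true-score covariances, so only the own-variance terms attenuate.
True-score variance = [2²·4.9²·0.95 + 9.5²·0.92 + 23.4²·0.60] + 479.888 = 502.804 + 479.888 = 982.692.
Reliability = 982.692 / 1213.74 = 0.8096.

0.8096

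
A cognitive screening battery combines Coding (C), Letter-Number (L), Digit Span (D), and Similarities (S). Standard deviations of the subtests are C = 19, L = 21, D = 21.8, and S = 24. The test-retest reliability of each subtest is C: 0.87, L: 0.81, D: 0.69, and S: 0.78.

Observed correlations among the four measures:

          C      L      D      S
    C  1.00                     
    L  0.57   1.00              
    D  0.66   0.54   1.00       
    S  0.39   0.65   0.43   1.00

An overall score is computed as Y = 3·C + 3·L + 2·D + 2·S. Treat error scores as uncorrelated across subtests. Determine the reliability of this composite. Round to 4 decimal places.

0.9233

Var(Y) = 3²·19² + 3²·21² + 2²·21.8² + 2²·24² + 2·[9·19·21·0.57 + 6·19·21.8·0.66 + 6·19·24·0.39 + 6·21·21.8·0.54 + 6·21·24·0.65 + 4·21.8·24·0.43] = 11423 + 18205.8 = 29628.8.
Because errors are independent across components, Cov(Tᵢ,Tⱼ) = Cov(Xᵢ,Xⱼ); the off-diagonal part of the true-score variance is the same as above.
True-score variance = [3²·19²·0.87 + 3²·21²·0.81 + 2²·21.8²·0.69 + 2²·24²·0.78] + 18205.8 = 9150.3 + 18205.8 = 27356.1.
Reliability = 27356.1 / 29628.8 = 0.9233.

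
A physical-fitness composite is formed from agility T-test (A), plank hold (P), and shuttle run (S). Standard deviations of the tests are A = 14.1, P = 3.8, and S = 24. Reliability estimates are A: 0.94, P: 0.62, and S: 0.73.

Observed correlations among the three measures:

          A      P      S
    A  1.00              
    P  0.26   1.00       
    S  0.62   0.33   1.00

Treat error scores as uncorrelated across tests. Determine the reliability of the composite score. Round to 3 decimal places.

0.867

Var(A+P+S) = 14.1² + 3.8² + 24² + 2·[14.1·3.8·0.26 + 14.1·24·0.62 + 3.8·24·0.33] = 789.25 + 507.67 = 1296.92.
Because errors are independent across components, Cov(Tᵢ,Tⱼ) = Cov(Xᵢ,Xⱼ); the off-diagonal part of the true-score variance is the same as above.
True-score variance = [14.1²·0.94 + 3.8²·0.62 + 24²·0.73] + 507.67 = 616.314 + 507.67 = 1123.98.
Reliability = 1123.98 / 1296.92 = 0.867.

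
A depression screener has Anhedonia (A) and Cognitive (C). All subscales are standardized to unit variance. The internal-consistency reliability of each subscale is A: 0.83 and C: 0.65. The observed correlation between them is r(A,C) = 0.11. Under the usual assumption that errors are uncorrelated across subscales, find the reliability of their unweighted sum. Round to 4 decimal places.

0.7658

Var(A+C) = 2 + 2·[0.11] = 2 + 0.22 = 2.22.
Under uncorrelated errors the observed covariances equal the true-score covariances, so only the own-variance terms attenuate.
True-score variance = [0.83 + 0.65] + 0.22 = 1.48 + 0.22 = 1.7.
Reliability = 1.7 / 2.22 = 0.7658.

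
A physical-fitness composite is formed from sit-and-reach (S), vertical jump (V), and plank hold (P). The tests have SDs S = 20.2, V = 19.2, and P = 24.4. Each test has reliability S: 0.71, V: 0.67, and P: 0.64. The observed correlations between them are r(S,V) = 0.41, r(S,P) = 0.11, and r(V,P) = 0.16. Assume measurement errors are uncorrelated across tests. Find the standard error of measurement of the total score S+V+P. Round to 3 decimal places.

21.315

Var(total) = 1372.04 + 576.376 = 1948.42.
True-score variance = 917.728 + 576.376 = 1494.1, so reliability = 0.7668.
Error variance = 1948.42 − 1494.1 = 454.312; SEM = √454.312 = 21.315.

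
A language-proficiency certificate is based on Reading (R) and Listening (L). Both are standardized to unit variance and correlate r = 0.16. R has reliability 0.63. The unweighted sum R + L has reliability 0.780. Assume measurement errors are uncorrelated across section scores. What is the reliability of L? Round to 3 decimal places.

Var(R+L) = 2 + 2·0.16 = 2.320.
True-score variance = ρ_R + ρ_L + 2·0.16, so 0.780 = (0.63 + ρ_L + 0.32) / 2.320.
ρ_L = 0.780·2.320 − 0.63 − 0.32 = 0.860.

0.860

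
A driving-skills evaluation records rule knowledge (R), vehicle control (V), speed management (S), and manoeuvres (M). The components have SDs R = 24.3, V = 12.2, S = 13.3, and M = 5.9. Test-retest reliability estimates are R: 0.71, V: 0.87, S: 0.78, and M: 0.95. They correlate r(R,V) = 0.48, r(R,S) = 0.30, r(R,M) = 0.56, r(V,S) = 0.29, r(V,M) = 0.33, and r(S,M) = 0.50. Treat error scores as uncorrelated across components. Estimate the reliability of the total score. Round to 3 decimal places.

0.872

Var(R+V+S+M) = 24.3² + 12.2² + 13.3² + 5.9² + 2·[24.3·12.2·0.48 + 24.3·13.3·0.30 + 24.3·5.9·0.56 + 12.2·13.3·0.29 + 12.2·5.9·0.33 + 13.3·5.9·0.50] = 951.03 + 859.178 = 1810.21.
With uncorrelated errors the cross-covariances are all true-score covariance, so they carry over unchanged; only the diagonal terms shrink to ρᵢσᵢ².
True-score variance = [24.3²·0.71 + 12.2²·0.87 + 13.3²·0.78 + 5.9²·0.95] + 859.178 = 719.782 + 859.178 = 1578.96.
Reliability = 1578.96 / 1810.21 = 0.872.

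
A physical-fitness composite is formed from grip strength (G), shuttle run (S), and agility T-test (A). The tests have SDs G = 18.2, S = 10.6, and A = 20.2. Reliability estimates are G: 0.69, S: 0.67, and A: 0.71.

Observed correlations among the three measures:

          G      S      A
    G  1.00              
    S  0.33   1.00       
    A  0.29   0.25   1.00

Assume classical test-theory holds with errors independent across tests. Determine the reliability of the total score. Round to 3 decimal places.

0.801

Var(G+S+A) = 18.2² + 10.6² + 20.2² + 2·[18.2·10.6·0.33 + 18.2·20.2·0.29 + 10.6·20.2·0.25] = 851.64 + 447.618 = 1299.26.
Because errors are independent across components, Cov(Tᵢ,Tⱼ) = Cov(Xᵢ,Xⱼ); the off-diagonal part of the true-score variance is the same as above.
True-score variance = [18.2²·0.69 + 10.6²·0.67 + 20.2²·0.71] + 447.618 = 593.545 + 447.618 = 1041.16.
Reliability = 1041.16 / 1299.26 = 0.801.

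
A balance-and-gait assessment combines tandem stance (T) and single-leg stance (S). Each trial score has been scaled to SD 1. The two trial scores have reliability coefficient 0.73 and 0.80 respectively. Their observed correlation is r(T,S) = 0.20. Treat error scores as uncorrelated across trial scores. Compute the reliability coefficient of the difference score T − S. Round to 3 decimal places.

Var(T−S) = 1 + 1 − 2·0.20 = 2 − 0.4 = 1.6.
Because errors are independent across components, Cov(Tᵢ,Tⱼ) = Cov(Xᵢ,Xⱼ); the off-diagonal part of the true-score variance is the same as above.
True-score variance = [0.73 + 0.80] − 0.4 = 1.53 − 0.4 = 1.13.
Reliability = 1.13 / 1.6 = 0.706.

0.706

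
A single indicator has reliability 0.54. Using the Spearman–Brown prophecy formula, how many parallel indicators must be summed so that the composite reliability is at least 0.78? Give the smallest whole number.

k ≥ ρ*(1−ρ₁)/(ρ₁(1−ρ*)) = 0.78·0.46 / (0.54·0.22) = 3.020.
Smallest integer k = 4.

4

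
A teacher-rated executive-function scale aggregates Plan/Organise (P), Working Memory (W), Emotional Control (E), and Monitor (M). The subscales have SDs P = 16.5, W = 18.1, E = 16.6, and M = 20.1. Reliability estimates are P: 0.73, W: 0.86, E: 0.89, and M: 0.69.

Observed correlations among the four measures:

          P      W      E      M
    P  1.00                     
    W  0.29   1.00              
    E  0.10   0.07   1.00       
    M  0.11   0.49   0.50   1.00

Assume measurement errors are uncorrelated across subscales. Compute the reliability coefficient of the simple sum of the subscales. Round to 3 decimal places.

0.881

Var(P+W+E+M) = 16.5² + 18.1² + 16.6² + 20.1² + 2·[16.5·18.1·0.29 + 16.5·16.6·0.10 + 16.5·20.1·0.11 + 18.1·16.6·0.07 + 18.1·20.1·0.49 + 16.6·20.1·0.50] = 1279.43 + 1033.22 = 2312.65.
Under uncorrelated errors the observed covariances equal the true-score covariances, so only the own-variance terms attenuate.
True-score variance = [16.5²·0.73 + 18.1²·0.86 + 16.6²·0.89 + 20.1²·0.69] + 1033.22 = 1004.5 + 1033.22 = 2037.72.
Reliability = 2037.72 / 2312.65 = 0.881.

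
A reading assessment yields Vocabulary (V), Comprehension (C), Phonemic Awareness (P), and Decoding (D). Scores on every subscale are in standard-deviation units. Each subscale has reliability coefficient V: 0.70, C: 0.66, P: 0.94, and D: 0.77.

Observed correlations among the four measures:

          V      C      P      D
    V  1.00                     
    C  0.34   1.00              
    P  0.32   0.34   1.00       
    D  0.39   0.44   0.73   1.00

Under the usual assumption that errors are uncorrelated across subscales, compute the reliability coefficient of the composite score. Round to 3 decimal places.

Var(V+C+P+D) = 4 + 2·[0.34 + 0.32 + 0.39 + 0.34 + 0.44 + 0.73] = 4 + 5.12 = 9.12.
With uncorrelated errors the cross-covariances are all true-score covariance, so they carry over unchanged; only the diagonal terms shrink to ρᵢσᵢ².
True-score variance = [0.70 + 0.66 + 0.94 + 0.77] + 5.12 = 3.07 + 5.12 = 8.19.
Reliability = 8.19 / 9.12 = 0.898.

0.898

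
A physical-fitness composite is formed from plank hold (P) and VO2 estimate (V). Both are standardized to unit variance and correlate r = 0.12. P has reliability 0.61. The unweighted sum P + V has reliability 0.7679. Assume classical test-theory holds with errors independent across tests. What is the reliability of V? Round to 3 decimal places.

0.870

Var(P+V) = 2 + 2·0.12 = 2.240.
True-score variance = ρ_P + ρ_V + 2·0.12, so 0.7679 = (0.61 + ρ_V + 0.24) / 2.240.
ρ_V = 0.7679·2.240 − 0.61 − 0.24 = 0.870.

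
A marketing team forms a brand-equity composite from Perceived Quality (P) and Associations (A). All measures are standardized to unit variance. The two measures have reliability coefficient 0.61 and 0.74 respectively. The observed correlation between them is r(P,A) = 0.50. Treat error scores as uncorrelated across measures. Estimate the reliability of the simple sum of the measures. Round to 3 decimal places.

Var(P+A) = 2 + 2·[0.50] = 2 + 1 = 3.
Because errors are independent across components, Cov(Tᵢ,Tⱼ) = Cov(Xᵢ,Xⱼ); the off-diagonal part of the true-score variance is the same as above.
True-score variance = [0.61 + 0.74] + 1 = 1.35 + 1 = 2.35.
Reliability = 2.35 / 3 = 0.783.

0.783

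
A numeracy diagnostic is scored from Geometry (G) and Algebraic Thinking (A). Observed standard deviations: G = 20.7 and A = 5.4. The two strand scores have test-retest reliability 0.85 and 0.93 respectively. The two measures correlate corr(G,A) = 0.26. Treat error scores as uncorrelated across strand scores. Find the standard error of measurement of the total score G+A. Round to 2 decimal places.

8.14

Var(total) = 457.65 + 58.1256 = 515.776.
True-score variance = 391.335 + 58.1256 = 449.461, so reliability = 0.8714.
Error variance = 515.776 − 449.461 = 66.3147; SEM = √66.3147 = 8.14.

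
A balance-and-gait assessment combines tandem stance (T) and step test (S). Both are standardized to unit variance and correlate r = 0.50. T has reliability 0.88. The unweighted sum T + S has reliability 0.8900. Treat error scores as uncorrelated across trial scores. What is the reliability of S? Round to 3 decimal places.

Var(T+S) = 2 + 2·0.50 = 3.000.
True-score variance = ρ_T + ρ_S + 2·0.50, so 0.8900 = (0.88 + ρ_S + 1.00) / 3.000.
ρ_S = 0.8900·3.000 − 0.88 − 1.00 = 0.790.

0.790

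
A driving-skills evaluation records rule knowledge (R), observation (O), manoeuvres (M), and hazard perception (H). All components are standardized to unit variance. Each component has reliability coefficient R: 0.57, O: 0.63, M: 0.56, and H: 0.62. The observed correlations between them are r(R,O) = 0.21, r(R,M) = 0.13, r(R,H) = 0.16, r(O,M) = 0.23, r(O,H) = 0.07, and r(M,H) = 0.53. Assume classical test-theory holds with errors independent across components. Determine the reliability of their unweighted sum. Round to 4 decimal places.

0.7568

Var(R+O+M+H) = 4 + 2·[0.21 + 0.13 + 0.16 + 0.23 + 0.07 + 0.53] = 4 + 2.66 = 6.66.
Under uncorrelated errors the observed covariances equal the true-score covariances, so only the own-variance terms attenuate.
True-score variance = [0.57 + 0.63 + 0.56 + 0.62] + 2.66 = 2.38 + 2.66 = 5.04.
Reliability = 5.04 / 6.66 = 0.7568.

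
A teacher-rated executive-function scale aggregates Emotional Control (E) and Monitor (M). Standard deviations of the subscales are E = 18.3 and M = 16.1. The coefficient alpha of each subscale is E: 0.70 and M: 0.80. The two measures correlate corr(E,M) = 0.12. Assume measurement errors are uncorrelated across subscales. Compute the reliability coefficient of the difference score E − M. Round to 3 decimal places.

0.709

Var(E−M) = 18.3² + 16.1² − 2·18.3·16.1·0.12 = 594.1 − 70.7112 = 523.389.
Under uncorrelated errors the observed covariances equal the true-score covariances, so only the own-variance terms attenuate.
True-score variance = [18.3²·0.70 + 16.1²·0.80] − 70.7112 = 441.791 − 70.7112 = 371.08.
Reliability = 371.08 / 523.389 = 0.709.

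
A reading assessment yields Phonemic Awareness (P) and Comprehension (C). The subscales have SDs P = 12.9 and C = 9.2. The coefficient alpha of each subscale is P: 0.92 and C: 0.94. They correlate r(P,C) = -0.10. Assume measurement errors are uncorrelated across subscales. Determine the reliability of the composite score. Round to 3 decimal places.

0.919

Var(P+C) = 12.9² + 9.2² + 2·[12.9·9.2·(-0.10)] = 251.05 − 23.736 = 227.314.
Under uncorrelated errors the observed covariances equal the true-score covariances, so only the own-variance terms attenuate.
True-score variance = [12.9²·0.92 + 9.2²·0.94] − 23.736 = 232.659 − 23.736 = 208.923.
Reliability = 208.923 / 227.314 = 0.919.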